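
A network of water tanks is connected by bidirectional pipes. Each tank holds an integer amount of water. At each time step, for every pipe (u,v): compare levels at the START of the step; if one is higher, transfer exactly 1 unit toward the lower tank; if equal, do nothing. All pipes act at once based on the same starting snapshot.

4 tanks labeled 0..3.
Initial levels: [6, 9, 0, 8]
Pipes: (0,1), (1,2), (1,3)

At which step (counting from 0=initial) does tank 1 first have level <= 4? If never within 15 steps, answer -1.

Step 1: flows [1->0,1->2,1->3] -> levels [7 6 1 9]
Step 2: flows [0->1,1->2,3->1] -> levels [6 7 2 8]
Step 3: flows [1->0,1->2,3->1] -> levels [7 6 3 7]
Step 4: flows [0->1,1->2,3->1] -> levels [6 7 4 6]
Step 5: flows [1->0,1->2,1->3] -> levels [7 4 5 7]
Tank 1 first reaches <=4 at step 5

Answer: 5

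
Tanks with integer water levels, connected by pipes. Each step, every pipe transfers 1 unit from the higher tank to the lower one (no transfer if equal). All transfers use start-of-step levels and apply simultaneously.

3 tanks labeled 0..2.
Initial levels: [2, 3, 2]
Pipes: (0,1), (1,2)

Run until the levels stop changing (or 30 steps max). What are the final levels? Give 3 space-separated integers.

Step 1: flows [1->0,1->2] -> levels [3 1 3]
Step 2: flows [0->1,2->1] -> levels [2 3 2]
  -> period-2 cycle: step 2 state = step 0 state; never stabilizes
  -> state at step 30: (30-0) mod 2 = 0, same as step 0 -> [2 3 2]

Answer: 2 3 2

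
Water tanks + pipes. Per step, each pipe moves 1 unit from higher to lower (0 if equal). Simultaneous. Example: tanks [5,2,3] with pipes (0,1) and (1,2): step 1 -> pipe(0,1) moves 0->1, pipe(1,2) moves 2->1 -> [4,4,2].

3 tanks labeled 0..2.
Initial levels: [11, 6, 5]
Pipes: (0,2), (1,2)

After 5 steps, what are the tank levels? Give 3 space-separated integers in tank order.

Answer: 8 8 6

Derivation:
Step 1: flows [0->2,1->2] -> levels [10 5 7]
Step 2: flows [0->2,2->1] -> levels [9 6 7]
Step 3: flows [0->2,2->1] -> levels [8 7 7]
Step 4: flows [0->2,1=2] -> levels [7 7 8]
Step 5: flows [2->0,2->1] -> levels [8 8 6]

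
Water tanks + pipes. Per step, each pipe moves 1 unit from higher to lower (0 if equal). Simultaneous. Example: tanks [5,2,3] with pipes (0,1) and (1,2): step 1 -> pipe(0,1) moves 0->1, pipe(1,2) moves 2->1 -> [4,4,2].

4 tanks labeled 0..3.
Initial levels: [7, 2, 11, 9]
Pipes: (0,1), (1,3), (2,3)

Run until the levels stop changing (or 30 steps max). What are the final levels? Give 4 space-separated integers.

Answer: 8 6 7 8

Derivation:
Step 1: flows [0->1,3->1,2->3] -> levels [6 4 10 9]
Step 2: flows [0->1,3->1,2->3] -> levels [5 6 9 9]
Step 3: flows [1->0,3->1,2=3] -> levels [6 6 9 8]
Step 4: flows [0=1,3->1,2->3] -> levels [6 7 8 8]
Step 5: flows [1->0,3->1,2=3] -> levels [7 7 8 7]
Step 6: flows [0=1,1=3,2->3] -> levels [7 7 7 8]
Step 7: flows [0=1,3->1,3->2] -> levels [7 8 8 6]
Step 8: flows [1->0,1->3,2->3] -> levels [8 6 7 8]
Step 9: flows [0->1,3->1,3->2] -> levels [7 8 8 6]
  -> period-2 cycle: step 9 state = step 7 state; never stabilizes
  -> state at step 30: (30-7) mod 2 = 1, same as step 8 -> [8 6 7 8]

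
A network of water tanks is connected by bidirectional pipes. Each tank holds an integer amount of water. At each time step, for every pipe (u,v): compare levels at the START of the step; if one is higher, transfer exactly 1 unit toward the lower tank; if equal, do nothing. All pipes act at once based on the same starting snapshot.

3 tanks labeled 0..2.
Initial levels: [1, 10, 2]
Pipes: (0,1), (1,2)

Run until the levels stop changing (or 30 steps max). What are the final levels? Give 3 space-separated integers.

Answer: 4 5 4

Derivation:
Step 1: flows [1->0,1->2] -> levels [2 8 3]
Step 2: flows [1->0,1->2] -> levels [3 6 4]
Step 3: flows [1->0,1->2] -> levels [4 4 5]
Step 4: flows [0=1,2->1] -> levels [4 5 4]
Step 5: flows [1->0,1->2] -> levels [5 3 5]
Step 6: flows [0->1,2->1] -> levels [4 5 4]
  -> period-2 cycle: step 6 state = step 4 state; never stabilizes
  -> state at step 30: (30-4) mod 2 = 0, same as step 4 -> [4 5 4]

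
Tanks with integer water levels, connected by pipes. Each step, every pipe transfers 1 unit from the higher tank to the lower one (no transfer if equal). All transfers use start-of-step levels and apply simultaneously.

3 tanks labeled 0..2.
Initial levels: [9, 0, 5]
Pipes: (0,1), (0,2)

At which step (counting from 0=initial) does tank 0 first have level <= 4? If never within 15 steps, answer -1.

Answer: 5

Derivation:
Step 1: flows [0->1,0->2] -> levels [7 1 6]
Step 2: flows [0->1,0->2] -> levels [5 2 7]
Step 3: flows [0->1,2->0] -> levels [5 3 6]
Step 4: flows [0->1,2->0] -> levels [5 4 5]
Step 5: flows [0->1,0=2] -> levels [4 5 5]
Tank 0 first reaches <=4 at step 5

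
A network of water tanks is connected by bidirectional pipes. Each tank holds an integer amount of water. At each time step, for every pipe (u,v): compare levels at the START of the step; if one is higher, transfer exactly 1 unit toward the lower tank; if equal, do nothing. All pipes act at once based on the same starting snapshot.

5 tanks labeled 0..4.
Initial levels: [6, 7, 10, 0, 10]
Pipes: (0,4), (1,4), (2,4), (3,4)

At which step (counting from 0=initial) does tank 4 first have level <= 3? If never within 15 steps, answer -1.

Step 1: flows [4->0,4->1,2=4,4->3] -> levels [7 8 10 1 7]
Step 2: flows [0=4,1->4,2->4,4->3] -> levels [7 7 9 2 8]
Step 3: flows [4->0,4->1,2->4,4->3] -> levels [8 8 8 3 6]
Step 4: flows [0->4,1->4,2->4,4->3] -> levels [7 7 7 4 8]
Step 5: flows [4->0,4->1,4->2,4->3] -> levels [8 8 8 5 4]
Step 6: flows [0->4,1->4,2->4,3->4] -> levels [7 7 7 4 8]
  -> period-2 cycle (repeats step 4); tank 4 never drops to <=3
Tank 4 never reaches <=3 within 15 steps

Answer: -1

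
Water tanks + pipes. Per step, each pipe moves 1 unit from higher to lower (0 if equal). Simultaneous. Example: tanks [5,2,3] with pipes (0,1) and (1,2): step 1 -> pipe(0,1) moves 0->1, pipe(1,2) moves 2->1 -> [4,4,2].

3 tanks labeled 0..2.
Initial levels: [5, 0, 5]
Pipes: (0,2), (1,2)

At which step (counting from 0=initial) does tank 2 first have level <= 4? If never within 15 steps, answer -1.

Step 1: flows [0=2,2->1] -> levels [5 1 4]
Tank 2 first reaches <=4 at step 1

Answer: 1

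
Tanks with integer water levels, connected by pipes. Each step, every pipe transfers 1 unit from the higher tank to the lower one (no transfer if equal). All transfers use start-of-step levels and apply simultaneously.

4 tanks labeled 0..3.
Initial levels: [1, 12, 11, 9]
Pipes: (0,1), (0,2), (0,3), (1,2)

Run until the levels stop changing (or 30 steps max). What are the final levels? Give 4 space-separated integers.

Answer: 7 9 9 8

Derivation:
Step 1: flows [1->0,2->0,3->0,1->2] -> levels [4 10 11 8]
Step 2: flows [1->0,2->0,3->0,2->1] -> levels [7 10 9 7]
Step 3: flows [1->0,2->0,0=3,1->2] -> levels [9 8 9 7]
Step 4: flows [0->1,0=2,0->3,2->1] -> levels [7 10 8 8]
Step 5: flows [1->0,2->0,3->0,1->2] -> levels [10 8 8 7]
Step 6: flows [0->1,0->2,0->3,1=2] -> levels [7 9 9 8]
Step 7: flows [1->0,2->0,3->0,1=2] -> levels [10 8 8 7]
  -> period-2 cycle: step 7 state = step 5 state; never stabilizes
  -> state at step 30: (30-5) mod 2 = 1, same as step 6 -> [7 9 9 8]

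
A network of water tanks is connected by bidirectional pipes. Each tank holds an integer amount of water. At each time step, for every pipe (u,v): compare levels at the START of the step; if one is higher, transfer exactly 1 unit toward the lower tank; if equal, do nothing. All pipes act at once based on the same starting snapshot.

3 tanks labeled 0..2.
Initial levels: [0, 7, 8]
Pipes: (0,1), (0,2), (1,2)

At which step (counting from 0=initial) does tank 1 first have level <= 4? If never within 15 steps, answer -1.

Step 1: flows [1->0,2->0,2->1] -> levels [2 7 6]
Step 2: flows [1->0,2->0,1->2] -> levels [4 5 6]
Step 3: flows [1->0,2->0,2->1] -> levels [6 5 4]
Step 4: flows [0->1,0->2,1->2] -> levels [4 5 6]
  -> period-2 cycle (repeats step 2); tank 1 never drops to <=4
Tank 1 never reaches <=4 within 15 steps

Answer: -1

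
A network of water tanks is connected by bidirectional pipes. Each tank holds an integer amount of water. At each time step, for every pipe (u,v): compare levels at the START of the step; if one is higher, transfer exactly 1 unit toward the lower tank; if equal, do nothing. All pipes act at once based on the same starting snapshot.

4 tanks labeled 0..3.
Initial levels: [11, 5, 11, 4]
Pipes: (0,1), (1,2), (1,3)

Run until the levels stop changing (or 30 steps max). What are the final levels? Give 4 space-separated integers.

Step 1: flows [0->1,2->1,1->3] -> levels [10 6 10 5]
Step 2: flows [0->1,2->1,1->3] -> levels [9 7 9 6]
Step 3: flows [0->1,2->1,1->3] -> levels [8 8 8 7]
Step 4: flows [0=1,1=2,1->3] -> levels [8 7 8 8]
Step 5: flows [0->1,2->1,3->1] -> levels [7 10 7 7]
Step 6: flows [1->0,1->2,1->3] -> levels [8 7 8 8]
  -> period-2 cycle: step 6 state = step 4 state; never stabilizes
  -> state at step 30: (30-4) mod 2 = 0, same as step 4 -> [8 7 8 8]

Answer: 8 7 8 8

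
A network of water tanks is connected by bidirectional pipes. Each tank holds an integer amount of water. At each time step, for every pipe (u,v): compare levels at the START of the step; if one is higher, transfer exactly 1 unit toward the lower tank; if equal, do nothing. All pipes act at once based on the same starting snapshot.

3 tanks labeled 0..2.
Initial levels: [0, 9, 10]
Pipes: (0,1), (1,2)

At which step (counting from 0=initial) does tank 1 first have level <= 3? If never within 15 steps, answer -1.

Answer: -1

Derivation:
Step 1: flows [1->0,2->1] -> levels [1 9 9]
Step 2: flows [1->0,1=2] -> levels [2 8 9]
Step 3: flows [1->0,2->1] -> levels [3 8 8]
Step 4: flows [1->0,1=2] -> levels [4 7 8]
Step 5: flows [1->0,2->1] -> levels [5 7 7]
Step 6: flows [1->0,1=2] -> levels [6 6 7]
Step 7: flows [0=1,2->1] -> levels [6 7 6]
Step 8: flows [1->0,1->2] -> levels [7 5 7]
Step 9: flows [0->1,2->1] -> levels [6 7 6]
  -> period-2 cycle (repeats step 7); tank 1 never drops to <=3
Tank 1 never reaches <=3 within 15 steps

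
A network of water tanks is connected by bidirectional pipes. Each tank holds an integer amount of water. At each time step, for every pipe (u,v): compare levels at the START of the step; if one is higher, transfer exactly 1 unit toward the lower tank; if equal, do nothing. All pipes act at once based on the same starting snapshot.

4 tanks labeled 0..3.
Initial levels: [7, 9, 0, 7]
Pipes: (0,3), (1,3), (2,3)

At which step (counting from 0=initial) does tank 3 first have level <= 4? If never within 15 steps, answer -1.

Answer: 5

Derivation:
Step 1: flows [0=3,1->3,3->2] -> levels [7 8 1 7]
Step 2: flows [0=3,1->3,3->2] -> levels [7 7 2 7]
Step 3: flows [0=3,1=3,3->2] -> levels [7 7 3 6]
Step 4: flows [0->3,1->3,3->2] -> levels [6 6 4 7]
Step 5: flows [3->0,3->1,3->2] -> levels [7 7 5 4]
Tank 3 first reaches <=4 at step 5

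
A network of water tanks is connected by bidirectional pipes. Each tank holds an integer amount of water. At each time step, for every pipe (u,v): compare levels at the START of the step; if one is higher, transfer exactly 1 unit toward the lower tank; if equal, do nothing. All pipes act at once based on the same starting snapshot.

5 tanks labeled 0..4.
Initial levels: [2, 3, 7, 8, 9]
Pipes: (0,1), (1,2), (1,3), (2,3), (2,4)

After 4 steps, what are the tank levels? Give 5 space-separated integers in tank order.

Step 1: flows [1->0,2->1,3->1,3->2,4->2] -> levels [3 4 8 6 8]
Step 2: flows [1->0,2->1,3->1,2->3,2=4] -> levels [4 5 6 6 8]
Step 3: flows [1->0,2->1,3->1,2=3,4->2] -> levels [5 6 6 5 7]
Step 4: flows [1->0,1=2,1->3,2->3,4->2] -> levels [6 4 6 7 6]

Answer: 6 4 6 7 6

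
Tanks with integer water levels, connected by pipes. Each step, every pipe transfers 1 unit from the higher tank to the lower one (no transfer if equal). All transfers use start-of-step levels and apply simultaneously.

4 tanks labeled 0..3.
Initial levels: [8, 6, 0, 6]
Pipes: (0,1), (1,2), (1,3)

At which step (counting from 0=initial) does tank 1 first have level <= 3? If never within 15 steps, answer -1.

Answer: 5

Derivation:
Step 1: flows [0->1,1->2,1=3] -> levels [7 6 1 6]
Step 2: flows [0->1,1->2,1=3] -> levels [6 6 2 6]
Step 3: flows [0=1,1->2,1=3] -> levels [6 5 3 6]
Step 4: flows [0->1,1->2,3->1] -> levels [5 6 4 5]
Step 5: flows [1->0,1->2,1->3] -> levels [6 3 5 6]
Tank 1 first reaches <=3 at step 5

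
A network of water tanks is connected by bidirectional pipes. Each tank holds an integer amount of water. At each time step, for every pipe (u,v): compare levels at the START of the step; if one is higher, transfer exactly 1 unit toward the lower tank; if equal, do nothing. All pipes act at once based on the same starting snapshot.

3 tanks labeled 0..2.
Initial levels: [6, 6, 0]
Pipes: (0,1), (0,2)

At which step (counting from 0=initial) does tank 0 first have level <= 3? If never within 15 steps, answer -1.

Step 1: flows [0=1,0->2] -> levels [5 6 1]
Step 2: flows [1->0,0->2] -> levels [5 5 2]
Step 3: flows [0=1,0->2] -> levels [4 5 3]
Step 4: flows [1->0,0->2] -> levels [4 4 4]
Step 5: flows [0=1,0=2] -> levels [4 4 4]
  -> stable; tank 0 stays at 4 > 3
Tank 0 never reaches <=3 within 15 steps

Answer: -1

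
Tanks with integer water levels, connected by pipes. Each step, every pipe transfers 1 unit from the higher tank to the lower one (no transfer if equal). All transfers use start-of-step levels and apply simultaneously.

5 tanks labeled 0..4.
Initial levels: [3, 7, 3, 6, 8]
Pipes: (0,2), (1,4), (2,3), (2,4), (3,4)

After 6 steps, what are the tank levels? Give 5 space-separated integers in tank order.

Step 1: flows [0=2,4->1,3->2,4->2,4->3] -> levels [3 8 5 6 5]
Step 2: flows [2->0,1->4,3->2,2=4,3->4] -> levels [4 7 5 4 7]
Step 3: flows [2->0,1=4,2->3,4->2,4->3] -> levels [5 7 4 6 5]
Step 4: flows [0->2,1->4,3->2,4->2,3->4] -> levels [4 6 7 4 6]
Step 5: flows [2->0,1=4,2->3,2->4,4->3] -> levels [5 6 4 6 6]
Step 6: flows [0->2,1=4,3->2,4->2,3=4] -> levels [4 6 7 5 5]

Answer: 4 6 7 5 5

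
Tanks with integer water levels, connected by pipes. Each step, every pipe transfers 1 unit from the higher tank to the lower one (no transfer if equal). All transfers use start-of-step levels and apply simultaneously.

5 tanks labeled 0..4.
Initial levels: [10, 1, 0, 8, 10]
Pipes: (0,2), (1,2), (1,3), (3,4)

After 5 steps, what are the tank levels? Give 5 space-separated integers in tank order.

Step 1: flows [0->2,1->2,3->1,4->3] -> levels [9 1 2 8 9]
Step 2: flows [0->2,2->1,3->1,4->3] -> levels [8 3 2 8 8]
Step 3: flows [0->2,1->2,3->1,3=4] -> levels [7 3 4 7 8]
Step 4: flows [0->2,2->1,3->1,4->3] -> levels [6 5 4 7 7]
Step 5: flows [0->2,1->2,3->1,3=4] -> levels [5 5 6 6 7]

Answer: 5 5 6 6 7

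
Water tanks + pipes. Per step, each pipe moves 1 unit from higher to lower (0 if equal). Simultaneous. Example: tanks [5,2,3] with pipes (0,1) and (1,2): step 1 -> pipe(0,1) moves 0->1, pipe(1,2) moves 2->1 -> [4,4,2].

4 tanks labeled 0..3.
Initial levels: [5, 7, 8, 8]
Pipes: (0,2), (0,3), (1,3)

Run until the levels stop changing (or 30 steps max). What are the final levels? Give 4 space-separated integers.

Answer: 6 7 7 8

Derivation:
Step 1: flows [2->0,3->0,3->1] -> levels [7 8 7 6]
Step 2: flows [0=2,0->3,1->3] -> levels [6 7 7 8]
Step 3: flows [2->0,3->0,3->1] -> levels [8 8 6 6]
Step 4: flows [0->2,0->3,1->3] -> levels [6 7 7 8]
  -> period-2 cycle: step 4 state = step 2 state; never stabilizes
  -> state at step 30: (30-2) mod 2 = 0, same as step 2 -> [6 7 7 8]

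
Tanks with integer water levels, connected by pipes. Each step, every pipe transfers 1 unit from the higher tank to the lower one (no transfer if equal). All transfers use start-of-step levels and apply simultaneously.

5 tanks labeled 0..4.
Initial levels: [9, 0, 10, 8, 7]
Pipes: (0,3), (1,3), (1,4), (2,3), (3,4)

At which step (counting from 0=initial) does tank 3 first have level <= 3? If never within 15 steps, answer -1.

Step 1: flows [0->3,3->1,4->1,2->3,3->4] -> levels [8 2 9 8 7]
Step 2: flows [0=3,3->1,4->1,2->3,3->4] -> levels [8 4 8 7 7]
Step 3: flows [0->3,3->1,4->1,2->3,3=4] -> levels [7 6 7 8 6]
Step 4: flows [3->0,3->1,1=4,3->2,3->4] -> levels [8 7 8 4 7]
Step 5: flows [0->3,1->3,1=4,2->3,4->3] -> levels [7 6 7 8 6]
  -> period-2 cycle (repeats step 3); tank 3 never drops to <=3
Tank 3 never reaches <=3 within 15 steps

Answer: -1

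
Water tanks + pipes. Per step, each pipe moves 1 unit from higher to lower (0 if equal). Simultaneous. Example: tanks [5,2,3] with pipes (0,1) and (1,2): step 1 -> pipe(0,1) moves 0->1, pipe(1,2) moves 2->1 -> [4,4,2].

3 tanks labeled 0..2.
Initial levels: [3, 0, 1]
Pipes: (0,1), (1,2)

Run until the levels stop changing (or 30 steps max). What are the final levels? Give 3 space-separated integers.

Step 1: flows [0->1,2->1] -> levels [2 2 0]
Step 2: flows [0=1,1->2] -> levels [2 1 1]
Step 3: flows [0->1,1=2] -> levels [1 2 1]
Step 4: flows [1->0,1->2] -> levels [2 0 2]
Step 5: flows [0->1,2->1] -> levels [1 2 1]
  -> period-2 cycle: step 5 state = step 3 state; never stabilizes
  -> state at step 30: (30-3) mod 2 = 1, same as step 4 -> [2 0 2]

Answer: 2 0 2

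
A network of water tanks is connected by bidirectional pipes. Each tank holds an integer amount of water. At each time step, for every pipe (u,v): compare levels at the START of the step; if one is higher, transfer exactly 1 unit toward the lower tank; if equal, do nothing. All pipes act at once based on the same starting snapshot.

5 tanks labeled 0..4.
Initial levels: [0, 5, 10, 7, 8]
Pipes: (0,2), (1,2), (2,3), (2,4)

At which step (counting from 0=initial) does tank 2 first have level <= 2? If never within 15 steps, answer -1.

Answer: -1

Derivation:
Step 1: flows [2->0,2->1,2->3,2->4] -> levels [1 6 6 8 9]
Step 2: flows [2->0,1=2,3->2,4->2] -> levels [2 6 7 7 8]
Step 3: flows [2->0,2->1,2=3,4->2] -> levels [3 7 6 7 7]
Step 4: flows [2->0,1->2,3->2,4->2] -> levels [4 6 8 6 6]
Step 5: flows [2->0,2->1,2->3,2->4] -> levels [5 7 4 7 7]
Step 6: flows [0->2,1->2,3->2,4->2] -> levels [4 6 8 6 6]
  -> period-2 cycle (repeats step 4); tank 2 never drops to <=2
Tank 2 never reaches <=2 within 15 steps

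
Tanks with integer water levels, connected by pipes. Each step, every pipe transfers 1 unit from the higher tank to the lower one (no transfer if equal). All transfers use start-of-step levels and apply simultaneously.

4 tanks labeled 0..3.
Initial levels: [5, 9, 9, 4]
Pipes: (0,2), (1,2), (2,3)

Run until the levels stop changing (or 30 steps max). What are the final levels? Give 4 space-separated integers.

Answer: 7 8 5 7

Derivation:
Step 1: flows [2->0,1=2,2->3] -> levels [6 9 7 5]
Step 2: flows [2->0,1->2,2->3] -> levels [7 8 6 6]
Step 3: flows [0->2,1->2,2=3] -> levels [6 7 8 6]
Step 4: flows [2->0,2->1,2->3] -> levels [7 8 5 7]
Step 5: flows [0->2,1->2,3->2] -> levels [6 7 8 6]
  -> period-2 cycle: step 5 state = step 3 state; never stabilizes
  -> state at step 30: (30-3) mod 2 = 1, same as step 4 -> [7 8 5 7]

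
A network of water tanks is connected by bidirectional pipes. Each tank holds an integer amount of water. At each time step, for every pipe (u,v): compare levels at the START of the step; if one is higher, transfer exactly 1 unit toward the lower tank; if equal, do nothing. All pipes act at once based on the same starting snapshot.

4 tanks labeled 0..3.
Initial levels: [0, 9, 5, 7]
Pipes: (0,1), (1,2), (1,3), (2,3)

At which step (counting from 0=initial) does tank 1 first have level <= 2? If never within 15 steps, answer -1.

Step 1: flows [1->0,1->2,1->3,3->2] -> levels [1 6 7 7]
Step 2: flows [1->0,2->1,3->1,2=3] -> levels [2 7 6 6]
Step 3: flows [1->0,1->2,1->3,2=3] -> levels [3 4 7 7]
Step 4: flows [1->0,2->1,3->1,2=3] -> levels [4 5 6 6]
Step 5: flows [1->0,2->1,3->1,2=3] -> levels [5 6 5 5]
Step 6: flows [1->0,1->2,1->3,2=3] -> levels [6 3 6 6]
Step 7: flows [0->1,2->1,3->1,2=3] -> levels [5 6 5 5]
  -> period-2 cycle (repeats step 5); tank 1 never drops to <=2
Tank 1 never reaches <=2 within 15 steps

Answer: -1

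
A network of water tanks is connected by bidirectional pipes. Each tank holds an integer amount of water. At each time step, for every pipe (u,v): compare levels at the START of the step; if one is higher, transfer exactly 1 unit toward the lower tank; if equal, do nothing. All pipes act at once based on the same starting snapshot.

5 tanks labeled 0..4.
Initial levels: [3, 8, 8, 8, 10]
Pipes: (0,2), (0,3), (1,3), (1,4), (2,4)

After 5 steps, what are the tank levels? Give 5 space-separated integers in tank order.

Step 1: flows [2->0,3->0,1=3,4->1,4->2] -> levels [5 9 8 7 8]
Step 2: flows [2->0,3->0,1->3,1->4,2=4] -> levels [7 7 7 7 9]
Step 3: flows [0=2,0=3,1=3,4->1,4->2] -> levels [7 8 8 7 7]
Step 4: flows [2->0,0=3,1->3,1->4,2->4] -> levels [8 6 6 8 9]
Step 5: flows [0->2,0=3,3->1,4->1,4->2] -> levels [7 8 8 7 7]

Answer: 7 8 8 7 7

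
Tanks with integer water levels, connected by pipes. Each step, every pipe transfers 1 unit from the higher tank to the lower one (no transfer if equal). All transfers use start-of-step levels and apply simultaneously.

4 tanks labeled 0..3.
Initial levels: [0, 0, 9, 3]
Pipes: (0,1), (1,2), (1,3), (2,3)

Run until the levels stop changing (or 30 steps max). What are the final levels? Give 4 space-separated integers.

Answer: 3 3 4 2

Derivation:
Step 1: flows [0=1,2->1,3->1,2->3] -> levels [0 2 7 3]
Step 2: flows [1->0,2->1,3->1,2->3] -> levels [1 3 5 3]
Step 3: flows [1->0,2->1,1=3,2->3] -> levels [2 3 3 4]
Step 4: flows [1->0,1=2,3->1,3->2] -> levels [3 3 4 2]
Step 5: flows [0=1,2->1,1->3,2->3] -> levels [3 3 2 4]
Step 6: flows [0=1,1->2,3->1,3->2] -> levels [3 3 4 2]
  -> period-2 cycle: step 6 state = step 4 state; never stabilizes
  -> state at step 30: (30-4) mod 2 = 0, same as step 4 -> [3 3 4 2]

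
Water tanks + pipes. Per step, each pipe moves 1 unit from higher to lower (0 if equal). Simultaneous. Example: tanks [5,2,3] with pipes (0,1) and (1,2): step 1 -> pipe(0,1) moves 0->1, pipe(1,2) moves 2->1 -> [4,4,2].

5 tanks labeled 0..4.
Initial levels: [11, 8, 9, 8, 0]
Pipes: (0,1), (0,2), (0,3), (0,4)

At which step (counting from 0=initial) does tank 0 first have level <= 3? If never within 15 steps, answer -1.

Step 1: flows [0->1,0->2,0->3,0->4] -> levels [7 9 10 9 1]
Step 2: flows [1->0,2->0,3->0,0->4] -> levels [9 8 9 8 2]
Step 3: flows [0->1,0=2,0->3,0->4] -> levels [6 9 9 9 3]
Step 4: flows [1->0,2->0,3->0,0->4] -> levels [8 8 8 8 4]
Step 5: flows [0=1,0=2,0=3,0->4] -> levels [7 8 8 8 5]
Step 6: flows [1->0,2->0,3->0,0->4] -> levels [9 7 7 7 6]
Step 7: flows [0->1,0->2,0->3,0->4] -> levels [5 8 8 8 7]
Step 8: flows [1->0,2->0,3->0,4->0] -> levels [9 7 7 7 6]
  -> period-2 cycle (repeats step 6); tank 0 never drops to <=3
Tank 0 never reaches <=3 within 15 steps

Answer: -1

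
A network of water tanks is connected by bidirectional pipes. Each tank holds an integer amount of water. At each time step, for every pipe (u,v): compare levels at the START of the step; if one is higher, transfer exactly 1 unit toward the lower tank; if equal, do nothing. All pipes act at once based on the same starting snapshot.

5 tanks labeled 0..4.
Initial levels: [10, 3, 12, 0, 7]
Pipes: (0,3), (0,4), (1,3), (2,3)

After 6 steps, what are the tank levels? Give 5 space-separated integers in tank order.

Step 1: flows [0->3,0->4,1->3,2->3] -> levels [8 2 11 3 8]
Step 2: flows [0->3,0=4,3->1,2->3] -> levels [7 3 10 4 8]
Step 3: flows [0->3,4->0,3->1,2->3] -> levels [7 4 9 5 7]
Step 4: flows [0->3,0=4,3->1,2->3] -> levels [6 5 8 6 7]
Step 5: flows [0=3,4->0,3->1,2->3] -> levels [7 6 7 6 6]
Step 6: flows [0->3,0->4,1=3,2->3] -> levels [5 6 6 8 7]

Answer: 5 6 6 8 7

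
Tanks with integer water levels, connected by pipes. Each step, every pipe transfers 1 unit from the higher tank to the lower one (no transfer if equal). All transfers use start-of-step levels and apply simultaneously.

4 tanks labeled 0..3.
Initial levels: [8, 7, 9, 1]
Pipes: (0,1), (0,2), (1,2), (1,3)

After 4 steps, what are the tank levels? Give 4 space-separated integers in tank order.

Answer: 7 6 7 5

Derivation:
Step 1: flows [0->1,2->0,2->1,1->3] -> levels [8 8 7 2]
Step 2: flows [0=1,0->2,1->2,1->3] -> levels [7 6 9 3]
Step 3: flows [0->1,2->0,2->1,1->3] -> levels [7 7 7 4]
Step 4: flows [0=1,0=2,1=2,1->3] -> levels [7 6 7 5]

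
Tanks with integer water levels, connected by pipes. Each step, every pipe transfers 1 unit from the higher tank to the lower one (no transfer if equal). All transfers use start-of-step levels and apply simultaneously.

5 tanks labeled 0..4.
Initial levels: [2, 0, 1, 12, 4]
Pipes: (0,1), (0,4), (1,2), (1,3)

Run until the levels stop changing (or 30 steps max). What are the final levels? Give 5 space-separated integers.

Answer: 5 3 4 4 3

Derivation:
Step 1: flows [0->1,4->0,2->1,3->1] -> levels [2 3 0 11 3]
Step 2: flows [1->0,4->0,1->2,3->1] -> levels [4 2 1 10 2]
Step 3: flows [0->1,0->4,1->2,3->1] -> levels [2 3 2 9 3]
Step 4: flows [1->0,4->0,1->2,3->1] -> levels [4 2 3 8 2]
Step 5: flows [0->1,0->4,2->1,3->1] -> levels [2 5 2 7 3]
Step 6: flows [1->0,4->0,1->2,3->1] -> levels [4 4 3 6 2]
Step 7: flows [0=1,0->4,1->2,3->1] -> levels [3 4 4 5 3]
Step 8: flows [1->0,0=4,1=2,3->1] -> levels [4 4 4 4 3]
Step 9: flows [0=1,0->4,1=2,1=3] -> levels [3 4 4 4 4]
Step 10: flows [1->0,4->0,1=2,1=3] -> levels [5 3 4 4 3]
Step 11: flows [0->1,0->4,2->1,3->1] -> levels [3 6 3 3 4]
Step 12: flows [1->0,4->0,1->2,1->3] -> levels [5 3 4 4 3]
  -> period-2 cycle: step 12 state = step 10 state; never stabilizes
  -> state at step 30: (30-10) mod 2 = 0, same as step 10 -> [5 3 4 4 3]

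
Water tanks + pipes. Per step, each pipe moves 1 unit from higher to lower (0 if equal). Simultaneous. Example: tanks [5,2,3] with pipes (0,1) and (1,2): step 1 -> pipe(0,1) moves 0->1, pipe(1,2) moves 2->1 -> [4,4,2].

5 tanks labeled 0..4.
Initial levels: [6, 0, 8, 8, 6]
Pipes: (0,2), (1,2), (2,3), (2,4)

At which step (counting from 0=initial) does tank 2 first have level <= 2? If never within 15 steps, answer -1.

Answer: -1

Derivation:
Step 1: flows [2->0,2->1,2=3,2->4] -> levels [7 1 5 8 7]
Step 2: flows [0->2,2->1,3->2,4->2] -> levels [6 2 7 7 6]
Step 3: flows [2->0,2->1,2=3,2->4] -> levels [7 3 4 7 7]
Step 4: flows [0->2,2->1,3->2,4->2] -> levels [6 4 6 6 6]
Step 5: flows [0=2,2->1,2=3,2=4] -> levels [6 5 5 6 6]
Step 6: flows [0->2,1=2,3->2,4->2] -> levels [5 5 8 5 5]
Step 7: flows [2->0,2->1,2->3,2->4] -> levels [6 6 4 6 6]
Step 8: flows [0->2,1->2,3->2,4->2] -> levels [5 5 8 5 5]
  -> period-2 cycle (repeats step 6); tank 2 never drops to <=2
Tank 2 never reaches <=2 within 15 steps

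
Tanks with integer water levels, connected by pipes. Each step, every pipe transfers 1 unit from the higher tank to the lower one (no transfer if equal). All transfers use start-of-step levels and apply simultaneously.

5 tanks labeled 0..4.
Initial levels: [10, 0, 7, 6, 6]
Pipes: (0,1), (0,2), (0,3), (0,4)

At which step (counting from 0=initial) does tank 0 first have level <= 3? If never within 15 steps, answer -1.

Answer: -1

Derivation:
Step 1: flows [0->1,0->2,0->3,0->4] -> levels [6 1 8 7 7]
Step 2: flows [0->1,2->0,3->0,4->0] -> levels [8 2 7 6 6]
Step 3: flows [0->1,0->2,0->3,0->4] -> levels [4 3 8 7 7]
Step 4: flows [0->1,2->0,3->0,4->0] -> levels [6 4 7 6 6]
Step 5: flows [0->1,2->0,0=3,0=4] -> levels [6 5 6 6 6]
Step 6: flows [0->1,0=2,0=3,0=4] -> levels [5 6 6 6 6]
Step 7: flows [1->0,2->0,3->0,4->0] -> levels [9 5 5 5 5]
Step 8: flows [0->1,0->2,0->3,0->4] -> levels [5 6 6 6 6]
  -> period-2 cycle (repeats step 6); tank 0 never drops to <=3
Tank 0 never reaches <=3 within 15 steps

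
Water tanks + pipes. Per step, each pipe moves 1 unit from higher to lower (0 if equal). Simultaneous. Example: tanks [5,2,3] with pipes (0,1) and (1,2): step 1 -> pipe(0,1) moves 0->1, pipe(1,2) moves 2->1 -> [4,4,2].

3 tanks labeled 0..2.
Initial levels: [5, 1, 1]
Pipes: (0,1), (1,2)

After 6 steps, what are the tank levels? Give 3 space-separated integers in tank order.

Answer: 3 1 3

Derivation:
Step 1: flows [0->1,1=2] -> levels [4 2 1]
Step 2: flows [0->1,1->2] -> levels [3 2 2]
Step 3: flows [0->1,1=2] -> levels [2 3 2]
Step 4: flows [1->0,1->2] -> levels [3 1 3]
Step 5: flows [0->1,2->1] -> levels [2 3 2]
  -> period-2 cycle: step 5 state = step 3 state
  -> state at step 6: (6-3) mod 2 = 1, same as step 4 -> [3 1 3]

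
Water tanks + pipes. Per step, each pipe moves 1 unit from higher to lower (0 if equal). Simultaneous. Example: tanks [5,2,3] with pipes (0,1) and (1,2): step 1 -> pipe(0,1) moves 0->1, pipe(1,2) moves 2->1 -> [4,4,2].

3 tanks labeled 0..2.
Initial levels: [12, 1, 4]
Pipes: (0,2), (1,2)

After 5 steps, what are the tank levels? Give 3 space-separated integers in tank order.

Step 1: flows [0->2,2->1] -> levels [11 2 4]
Step 2: flows [0->2,2->1] -> levels [10 3 4]
Step 3: flows [0->2,2->1] -> levels [9 4 4]
Step 4: flows [0->2,1=2] -> levels [8 4 5]
Step 5: flows [0->2,2->1] -> levels [7 5 5]

Answer: 7 5 5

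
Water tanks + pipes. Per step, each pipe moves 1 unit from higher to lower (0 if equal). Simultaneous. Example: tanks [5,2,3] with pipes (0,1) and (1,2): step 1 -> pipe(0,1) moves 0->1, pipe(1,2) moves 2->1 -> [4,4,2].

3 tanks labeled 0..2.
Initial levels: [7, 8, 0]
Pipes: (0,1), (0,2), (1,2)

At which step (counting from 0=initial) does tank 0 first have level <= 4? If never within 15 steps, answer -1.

Step 1: flows [1->0,0->2,1->2] -> levels [7 6 2]
Step 2: flows [0->1,0->2,1->2] -> levels [5 6 4]
Step 3: flows [1->0,0->2,1->2] -> levels [5 4 6]
Step 4: flows [0->1,2->0,2->1] -> levels [5 6 4]
  -> period-2 cycle (repeats step 2); tank 0 never drops to <=4
Tank 0 never reaches <=4 within 15 steps

Answer: -1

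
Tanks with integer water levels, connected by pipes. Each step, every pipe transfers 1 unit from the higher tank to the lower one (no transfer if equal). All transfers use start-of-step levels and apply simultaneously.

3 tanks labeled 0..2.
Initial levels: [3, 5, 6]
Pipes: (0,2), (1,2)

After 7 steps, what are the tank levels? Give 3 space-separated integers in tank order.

Step 1: flows [2->0,2->1] -> levels [4 6 4]
Step 2: flows [0=2,1->2] -> levels [4 5 5]
Step 3: flows [2->0,1=2] -> levels [5 5 4]
Step 4: flows [0->2,1->2] -> levels [4 4 6]
Step 5: flows [2->0,2->1] -> levels [5 5 4]
  -> period-2 cycle: step 5 state = step 3 state
  -> state at step 7: (7-3) mod 2 = 0, same as step 3 -> [5 5 4]

Answer: 5 5 4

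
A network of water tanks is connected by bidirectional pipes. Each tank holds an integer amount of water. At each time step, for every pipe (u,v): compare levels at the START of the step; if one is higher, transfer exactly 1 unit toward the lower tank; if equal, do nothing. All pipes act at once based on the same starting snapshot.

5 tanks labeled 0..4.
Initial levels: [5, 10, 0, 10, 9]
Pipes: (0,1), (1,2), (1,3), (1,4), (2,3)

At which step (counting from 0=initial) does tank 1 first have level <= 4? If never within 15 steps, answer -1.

Answer: -1

Derivation:
Step 1: flows [1->0,1->2,1=3,1->4,3->2] -> levels [6 7 2 9 10]
Step 2: flows [1->0,1->2,3->1,4->1,3->2] -> levels [7 7 4 7 9]
Step 3: flows [0=1,1->2,1=3,4->1,3->2] -> levels [7 7 6 6 8]
Step 4: flows [0=1,1->2,1->3,4->1,2=3] -> levels [7 6 7 7 7]
Step 5: flows [0->1,2->1,3->1,4->1,2=3] -> levels [6 10 6 6 6]
Step 6: flows [1->0,1->2,1->3,1->4,2=3] -> levels [7 6 7 7 7]
  -> period-2 cycle (repeats step 4); tank 1 never drops to <=4
Tank 1 never reaches <=4 within 15 steps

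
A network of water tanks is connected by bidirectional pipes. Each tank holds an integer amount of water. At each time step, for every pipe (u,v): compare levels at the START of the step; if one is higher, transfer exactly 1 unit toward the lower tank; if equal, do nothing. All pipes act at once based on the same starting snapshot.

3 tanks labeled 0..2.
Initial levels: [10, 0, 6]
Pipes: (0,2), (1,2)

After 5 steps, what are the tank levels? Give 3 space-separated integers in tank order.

Step 1: flows [0->2,2->1] -> levels [9 1 6]
Step 2: flows [0->2,2->1] -> levels [8 2 6]
Step 3: flows [0->2,2->1] -> levels [7 3 6]
Step 4: flows [0->2,2->1] -> levels [6 4 6]
Step 5: flows [0=2,2->1] -> levels [6 5 5]

Answer: 6 5 5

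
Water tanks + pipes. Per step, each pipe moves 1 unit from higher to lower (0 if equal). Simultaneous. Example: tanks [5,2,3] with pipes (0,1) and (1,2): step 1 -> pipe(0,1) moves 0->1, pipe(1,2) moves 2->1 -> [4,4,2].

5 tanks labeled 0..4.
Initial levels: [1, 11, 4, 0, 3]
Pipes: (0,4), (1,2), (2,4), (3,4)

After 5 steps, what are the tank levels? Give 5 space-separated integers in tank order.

Answer: 2 6 4 2 5

Derivation:
Step 1: flows [4->0,1->2,2->4,4->3] -> levels [2 10 4 1 2]
Step 2: flows [0=4,1->2,2->4,4->3] -> levels [2 9 4 2 2]
Step 3: flows [0=4,1->2,2->4,3=4] -> levels [2 8 4 2 3]
Step 4: flows [4->0,1->2,2->4,4->3] -> levels [3 7 4 3 2]
Step 5: flows [0->4,1->2,2->4,3->4] -> levels [2 6 4 2 5]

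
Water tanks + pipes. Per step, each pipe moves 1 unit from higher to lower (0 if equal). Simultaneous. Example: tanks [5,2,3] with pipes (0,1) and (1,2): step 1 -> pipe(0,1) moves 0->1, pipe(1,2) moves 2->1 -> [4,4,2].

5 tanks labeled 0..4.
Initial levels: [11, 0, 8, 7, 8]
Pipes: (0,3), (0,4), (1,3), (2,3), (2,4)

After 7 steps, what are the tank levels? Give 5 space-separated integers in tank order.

Answer: 7 7 7 6 7

Derivation:
Step 1: flows [0->3,0->4,3->1,2->3,2=4] -> levels [9 1 7 8 9]
Step 2: flows [0->3,0=4,3->1,3->2,4->2] -> levels [8 2 9 7 8]
Step 3: flows [0->3,0=4,3->1,2->3,2->4] -> levels [7 3 7 8 9]
Step 4: flows [3->0,4->0,3->1,3->2,4->2] -> levels [9 4 9 5 7]
Step 5: flows [0->3,0->4,3->1,2->3,2->4] -> levels [7 5 7 6 9]
Step 6: flows [0->3,4->0,3->1,2->3,4->2] -> levels [7 6 7 7 7]
Step 7: flows [0=3,0=4,3->1,2=3,2=4] -> levels [7 7 7 6 7]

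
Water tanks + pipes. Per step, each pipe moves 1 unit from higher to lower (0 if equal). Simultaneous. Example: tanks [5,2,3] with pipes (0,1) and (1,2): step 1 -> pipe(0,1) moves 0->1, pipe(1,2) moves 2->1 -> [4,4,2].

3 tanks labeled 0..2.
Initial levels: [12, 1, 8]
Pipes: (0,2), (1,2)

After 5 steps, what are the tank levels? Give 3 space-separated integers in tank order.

Answer: 8 6 7

Derivation:
Step 1: flows [0->2,2->1] -> levels [11 2 8]
Step 2: flows [0->2,2->1] -> levels [10 3 8]
Step 3: flows [0->2,2->1] -> levels [9 4 8]
Step 4: flows [0->2,2->1] -> levels [8 5 8]
Step 5: flows [0=2,2->1] -> levels [8 6 7]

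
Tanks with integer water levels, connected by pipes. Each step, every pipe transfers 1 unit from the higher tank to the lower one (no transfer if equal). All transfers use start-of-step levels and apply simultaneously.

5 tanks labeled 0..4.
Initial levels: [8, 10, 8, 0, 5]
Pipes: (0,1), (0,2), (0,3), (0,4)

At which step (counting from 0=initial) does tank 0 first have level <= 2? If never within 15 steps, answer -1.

Step 1: flows [1->0,0=2,0->3,0->4] -> levels [7 9 8 1 6]
Step 2: flows [1->0,2->0,0->3,0->4] -> levels [7 8 7 2 7]
Step 3: flows [1->0,0=2,0->3,0=4] -> levels [7 7 7 3 7]
Step 4: flows [0=1,0=2,0->3,0=4] -> levels [6 7 7 4 7]
Step 5: flows [1->0,2->0,0->3,4->0] -> levels [8 6 6 5 6]
Step 6: flows [0->1,0->2,0->3,0->4] -> levels [4 7 7 6 7]
Step 7: flows [1->0,2->0,3->0,4->0] -> levels [8 6 6 5 6]
  -> period-2 cycle (repeats step 5); tank 0 never drops to <=2
Tank 0 never reaches <=2 within 15 steps

Answer: -1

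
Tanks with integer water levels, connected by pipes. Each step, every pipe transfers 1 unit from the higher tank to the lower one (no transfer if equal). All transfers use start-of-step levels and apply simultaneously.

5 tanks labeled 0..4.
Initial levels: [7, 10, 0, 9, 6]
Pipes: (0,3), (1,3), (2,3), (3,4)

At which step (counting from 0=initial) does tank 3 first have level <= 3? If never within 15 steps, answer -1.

Answer: -1

Derivation:
Step 1: flows [3->0,1->3,3->2,3->4] -> levels [8 9 1 7 7]
Step 2: flows [0->3,1->3,3->2,3=4] -> levels [7 8 2 8 7]
Step 3: flows [3->0,1=3,3->2,3->4] -> levels [8 8 3 5 8]
Step 4: flows [0->3,1->3,3->2,4->3] -> levels [7 7 4 7 7]
Step 5: flows [0=3,1=3,3->2,3=4] -> levels [7 7 5 6 7]
Step 6: flows [0->3,1->3,3->2,4->3] -> levels [6 6 6 8 6]
Step 7: flows [3->0,3->1,3->2,3->4] -> levels [7 7 7 4 7]
Step 8: flows [0->3,1->3,2->3,4->3] -> levels [6 6 6 8 6]
  -> period-2 cycle (repeats step 6); tank 3 never drops to <=3
Tank 3 never reaches <=3 within 15 steps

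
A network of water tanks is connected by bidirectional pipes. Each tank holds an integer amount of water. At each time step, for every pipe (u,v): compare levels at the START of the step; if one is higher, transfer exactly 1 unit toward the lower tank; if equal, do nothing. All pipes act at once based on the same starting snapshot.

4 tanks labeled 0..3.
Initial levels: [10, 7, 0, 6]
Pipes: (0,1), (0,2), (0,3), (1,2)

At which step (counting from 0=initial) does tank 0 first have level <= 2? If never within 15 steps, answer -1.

Step 1: flows [0->1,0->2,0->3,1->2] -> levels [7 7 2 7]
Step 2: flows [0=1,0->2,0=3,1->2] -> levels [6 6 4 7]
Step 3: flows [0=1,0->2,3->0,1->2] -> levels [6 5 6 6]
Step 4: flows [0->1,0=2,0=3,2->1] -> levels [5 7 5 6]
Step 5: flows [1->0,0=2,3->0,1->2] -> levels [7 5 6 5]
Step 6: flows [0->1,0->2,0->3,2->1] -> levels [4 7 6 6]
Step 7: flows [1->0,2->0,3->0,1->2] -> levels [7 5 6 5]
  -> period-2 cycle (repeats step 5); tank 0 never drops to <=2
Tank 0 never reaches <=2 within 15 steps

Answer: -1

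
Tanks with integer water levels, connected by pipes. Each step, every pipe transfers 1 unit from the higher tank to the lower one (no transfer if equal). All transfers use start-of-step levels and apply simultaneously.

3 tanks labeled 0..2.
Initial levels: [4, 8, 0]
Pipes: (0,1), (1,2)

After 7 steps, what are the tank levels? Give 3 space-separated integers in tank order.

Answer: 4 4 4

Derivation:
Step 1: flows [1->0,1->2] -> levels [5 6 1]
Step 2: flows [1->0,1->2] -> levels [6 4 2]
Step 3: flows [0->1,1->2] -> levels [5 4 3]
Step 4: flows [0->1,1->2] -> levels [4 4 4]
Step 5: flows [0=1,1=2] -> levels [4 4 4]
  -> stable; steps 6..7 unchanged -> [4 4 4]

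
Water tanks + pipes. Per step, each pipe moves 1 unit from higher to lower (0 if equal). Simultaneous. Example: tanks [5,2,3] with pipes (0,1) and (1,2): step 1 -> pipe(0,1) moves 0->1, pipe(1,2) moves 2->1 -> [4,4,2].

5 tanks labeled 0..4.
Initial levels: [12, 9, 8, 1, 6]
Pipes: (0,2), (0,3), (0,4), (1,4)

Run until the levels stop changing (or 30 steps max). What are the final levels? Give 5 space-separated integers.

Answer: 6 7 7 7 9

Derivation:
Step 1: flows [0->2,0->3,0->4,1->4] -> levels [9 8 9 2 8]
Step 2: flows [0=2,0->3,0->4,1=4] -> levels [7 8 9 3 9]
Step 3: flows [2->0,0->3,4->0,4->1] -> levels [8 9 8 4 7]
Step 4: flows [0=2,0->3,0->4,1->4] -> levels [6 8 8 5 9]
Step 5: flows [2->0,0->3,4->0,4->1] -> levels [7 9 7 6 7]
Step 6: flows [0=2,0->3,0=4,1->4] -> levels [6 8 7 7 8]
Step 7: flows [2->0,3->0,4->0,1=4] -> levels [9 8 6 6 7]
Step 8: flows [0->2,0->3,0->4,1->4] -> levels [6 7 7 7 9]
Step 9: flows [2->0,3->0,4->0,4->1] -> levels [9 8 6 6 7]
  -> period-2 cycle: step 9 state = step 7 state; never stabilizes
  -> state at step 30: (30-7) mod 2 = 1, same as step 8 -> [6 7 7 7 9]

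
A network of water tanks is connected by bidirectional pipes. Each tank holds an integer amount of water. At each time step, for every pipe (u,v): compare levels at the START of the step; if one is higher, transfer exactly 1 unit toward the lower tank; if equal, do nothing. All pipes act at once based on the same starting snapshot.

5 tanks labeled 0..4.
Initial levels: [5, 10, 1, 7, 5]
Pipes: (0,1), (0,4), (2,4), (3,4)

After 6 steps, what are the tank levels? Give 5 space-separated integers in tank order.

Answer: 5 7 4 5 7

Derivation:
Step 1: flows [1->0,0=4,4->2,3->4] -> levels [6 9 2 6 5]
Step 2: flows [1->0,0->4,4->2,3->4] -> levels [6 8 3 5 6]
Step 3: flows [1->0,0=4,4->2,4->3] -> levels [7 7 4 6 4]
Step 4: flows [0=1,0->4,2=4,3->4] -> levels [6 7 4 5 6]
Step 5: flows [1->0,0=4,4->2,4->3] -> levels [7 6 5 6 4]
Step 6: flows [0->1,0->4,2->4,3->4] -> levels [5 7 4 5 7]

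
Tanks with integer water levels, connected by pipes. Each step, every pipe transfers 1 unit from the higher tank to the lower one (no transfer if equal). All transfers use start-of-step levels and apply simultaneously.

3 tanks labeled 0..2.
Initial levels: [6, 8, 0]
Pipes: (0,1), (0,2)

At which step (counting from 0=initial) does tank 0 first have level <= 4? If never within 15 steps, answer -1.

Answer: 5

Derivation:
Step 1: flows [1->0,0->2] -> levels [6 7 1]
Step 2: flows [1->0,0->2] -> levels [6 6 2]
Step 3: flows [0=1,0->2] -> levels [5 6 3]
Step 4: flows [1->0,0->2] -> levels [5 5 4]
Step 5: flows [0=1,0->2] -> levels [4 5 5]
Tank 0 first reaches <=4 at step 5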